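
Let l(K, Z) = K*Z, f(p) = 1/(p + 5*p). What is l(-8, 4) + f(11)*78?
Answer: -339/11 ≈ -30.818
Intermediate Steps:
f(p) = 1/(6*p)
l(-8, 4) + f(11)*78 = -8*4 + ((⅙)/11)*78 = -32 + ((⅙)*(1/11))*78 = -32 + (1/66)*78 = -32 + 13/11 = -339/11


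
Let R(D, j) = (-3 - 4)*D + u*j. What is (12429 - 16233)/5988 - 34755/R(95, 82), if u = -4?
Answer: 17148/499 ≈ 34.365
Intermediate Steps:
R(D, j) = -7*D - 4*j (R(D, j) = (-3 - 4)*D - 4*j = -7*D - 4*j)
(12429 - 16233)/5988 - 34755/R(95, 82) = (12429 - 16233)/5988 - 34755/(-7*95 - 4*82) = -3804*1/5988 - 34755/(-665 - 328) = -317/499 - 34755/(-993) = -317/499 - 34755*(-1/993) = -317/499 + 35 = 17148/499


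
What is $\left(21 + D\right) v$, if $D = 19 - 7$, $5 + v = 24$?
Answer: $627$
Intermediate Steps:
$v = 19$ ($v = -5 + 24 = 19$)
$D = 12$
$\left(21 + D\right) v = \left(21 + 12\right) 19 = 33 \cdot 19 = 627$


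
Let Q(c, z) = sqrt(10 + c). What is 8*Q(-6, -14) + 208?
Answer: 224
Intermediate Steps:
8*Q(-6, -14) + 208 = 8*sqrt(10 - 6) + 208 = 8*sqrt(4) + 208 = 8*2 + 208 = 16 + 208 = 224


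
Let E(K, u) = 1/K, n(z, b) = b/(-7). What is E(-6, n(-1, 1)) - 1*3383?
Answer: -20299/6 ≈ -3383.2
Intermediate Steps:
n(z, b) = -b/7 (n(z, b) = b*(-1/7) = -b/7)
E(-6, n(-1, 1)) - 1*3383 = 1/(-6) - 1*3383 = -1/6 - 3383 = -20299/6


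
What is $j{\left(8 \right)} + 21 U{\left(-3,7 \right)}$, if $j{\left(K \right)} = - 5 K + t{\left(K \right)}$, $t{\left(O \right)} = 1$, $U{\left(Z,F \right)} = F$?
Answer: $108$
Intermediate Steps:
$j{\left(K \right)} = 1 - 5 K$ ($j{\left(K \right)} = - 5 K + 1 = 1 - 5 K$)
$j{\left(8 \right)} + 21 U{\left(-3,7 \right)} = \left(1 - 40\right) + 21 \cdot 7 = \left(1 - 40\right) + 147 = -39 + 147 = 108$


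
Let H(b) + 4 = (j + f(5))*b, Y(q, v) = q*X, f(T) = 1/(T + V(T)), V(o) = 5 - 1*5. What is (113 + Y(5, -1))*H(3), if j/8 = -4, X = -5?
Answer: -43736/5 ≈ -8747.2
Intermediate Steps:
V(o) = 0 (V(o) = 5 - 5 = 0)
j = -32 (j = 8*(-4) = -32)
f(T) = 1/T (f(T) = 1/(T + 0) = 1/T)
Y(q, v) = -5*q (Y(q, v) = q*(-5) = -5*q)
H(b) = -4 - 159*b/5 (H(b) = -4 + (-32 + 1/5)*b = -4 - 159*b/5)
(113 + Y(5, -1))*H(3) = (113 - 5*5)*(-4 - 159/5*3) = (113 - 25)*(-4 - 477/5) = 88*(-497/5) = -43736/5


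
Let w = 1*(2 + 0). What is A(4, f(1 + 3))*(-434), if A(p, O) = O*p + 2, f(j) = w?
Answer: -4340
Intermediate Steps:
w = 2 (w = 1*2 = 2)
f(j) = 2
A(p, O) = 2 + O*p
A(4, f(1 + 3))*(-434) = (2 + 2*4)*(-434) = (2 + 8)*(-434) = 10*(-434) = -4340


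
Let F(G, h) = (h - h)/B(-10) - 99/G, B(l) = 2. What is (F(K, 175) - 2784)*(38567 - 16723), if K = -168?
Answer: -851211531/14 ≈ -6.0801e+7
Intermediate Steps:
F(G, h) = -99/G (F(G, h) = (h - h)/2 - 99/G = 0*(½) - 99/G = 0 - 99/G = -99/G)
(F(K, 175) - 2784)*(38567 - 16723) = (-99/(-168) - 2784)*(38567 - 16723) = (-99*(-1/168) - 2784)*21844 = (33/56 - 2784)*21844 = -155871/56*21844 = -851211531/14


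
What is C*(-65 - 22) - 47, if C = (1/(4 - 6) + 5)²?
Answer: -7235/4 ≈ -1808.8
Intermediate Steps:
C = 81/4 (C = (1/(-2) + 5)² = (-½ + 5)² = (9/2)² = 81/4 ≈ 20.250)
C*(-65 - 22) - 47 = 81*(-65 - 22)/4 - 47 = (81/4)*(-87) - 47 = -7047/4 - 47 = -7235/4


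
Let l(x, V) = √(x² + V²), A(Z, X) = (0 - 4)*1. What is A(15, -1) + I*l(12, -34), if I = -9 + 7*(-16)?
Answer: -4 - 1210*√13 ≈ -4366.7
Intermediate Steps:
A(Z, X) = -4 (A(Z, X) = -4*1 = -4)
l(x, V) = √(V² + x²)
I = -121 (I = -9 - 112 = -121)
A(15, -1) + I*l(12, -34) = -4 - 121*√((-34)² + 12²) = -4 - 121*√(1156 + 144) = -4 - 1210*√13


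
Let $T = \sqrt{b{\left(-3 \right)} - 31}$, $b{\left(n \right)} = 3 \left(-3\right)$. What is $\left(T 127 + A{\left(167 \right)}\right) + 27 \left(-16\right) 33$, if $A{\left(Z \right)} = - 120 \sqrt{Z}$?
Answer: $-14256 - 120 \sqrt{167} + 254 i \sqrt{10} \approx -15807.0 + 803.22 i$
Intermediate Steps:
$b{\left(n \right)} = -9$
$T = 2 i \sqrt{10}$ ($T = \sqrt{-9 - 31} = \sqrt{-40} = 2 i \sqrt{10} \approx 6.3246 i$)
$\left(T 127 + A{\left(167 \right)}\right) + 27 \left(-16\right) 33 = \left(2 i \sqrt{10} \cdot 127 - 120 \sqrt{167}\right) + 27 \left(-16\right) 33 = \left(254 i \sqrt{10} - 120 \sqrt{167}\right) - 14256 = \left(- 120 \sqrt{167} + 254 i \sqrt{10}\right) - 14256 = -14256 - 120 \sqrt{167} + 254 i \sqrt{10}$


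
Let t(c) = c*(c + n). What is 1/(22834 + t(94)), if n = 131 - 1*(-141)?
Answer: 1/57238 ≈ 1.7471e-5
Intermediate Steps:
n = 272 (n = 131 + 141 = 272)
t(c) = c*(272 + c) (t(c) = c*(c + 272) = c*(272 + c))
1/(22834 + t(94)) = 1/(22834 + 94*(272 + 94)) = 1/(22834 + 94*366) = 1/(22834 + 34404) = 1/57238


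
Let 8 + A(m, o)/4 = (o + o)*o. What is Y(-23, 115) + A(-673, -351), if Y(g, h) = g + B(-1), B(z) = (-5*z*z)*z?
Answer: 985558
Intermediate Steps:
B(z) = -5*z³ (B(z) = (-5*z²)*z = -5*z³)
A(m, o) = -32 + 8*o² (A(m, o) = -32 + 4*((o + o)*o) = -32 + 4*((2*o)*o) = -32 + 4*(2*o²) = -32 + 8*o²)
Y(g, h) = 5 + g (Y(g, h) = g - 5*(-1)³ = g - 5*(-1) = g + 5 = 5 + g)
Y(-23, 115) + A(-673, -351) = (5 - 23) + (-32 + 8*(-351)²) = -18 + (-32 + 8*123201) = -18 + (-32 + 985608) = -18 + 985576 = 985558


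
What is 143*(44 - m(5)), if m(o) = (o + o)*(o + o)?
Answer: -8008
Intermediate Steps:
m(o) = 4*o**2 (m(o) = (2*o)*(2*o) = 4*o**2)
143*(44 - m(5)) = 143*(44 - 4*5**2) = 143*(44 - 4*25) = 143*(44 - 1*100) = 143*(44 - 100) = 143*(-56) = -8008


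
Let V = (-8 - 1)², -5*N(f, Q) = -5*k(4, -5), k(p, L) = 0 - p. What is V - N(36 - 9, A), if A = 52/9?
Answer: 85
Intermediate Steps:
k(p, L) = -p
A = 52/9 (A = 52*(⅑) = 52/9 ≈ 5.7778)
N(f, Q) = -4 (N(f, Q) = -(-1)*(-1*4) = -(-1)*(-4) = -⅕*20 = -4)
V = 81 (V = (-9)² = 81)
V - N(36 - 9, A) = 81 - 1*(-4) = 81 + 4 = 85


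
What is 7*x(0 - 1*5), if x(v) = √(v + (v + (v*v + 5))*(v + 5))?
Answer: 7*I*√5 ≈ 15.652*I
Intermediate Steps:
x(v) = √(v + (5 + v)*(5 + v + v²)) (x(v) = √(v + (v + (v² + 5))*(5 + v)) = √(v + (v + (5 + v²))*(5 + v)) = √(v + (5 + v + v²)*(5 + v)) = √(v + (5 + v)*(5 + v + v²)))
7*x(0 - 1*5) = 7*√(25 + (0 - 1*5)³ + 6*(0 - 1*5)² + 11*(0 - 1*5)) = 7*√(25 + (0 - 5)³ + 6*(0 - 5)² + 11*(0 - 5)) = 7*√(25 + (-5)³ + 6*(-5)² + 11*(-5)) = 7*√(25 - 125 + 6*25 - 55) = 7*√(25 - 125 + 150 - 55) = 7*√(-5) = 7*(I*√5) = 7*I*√5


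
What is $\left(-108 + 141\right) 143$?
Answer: $4719$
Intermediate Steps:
$\left(-108 + 141\right) 143 = 33 \cdot 143 = 4719$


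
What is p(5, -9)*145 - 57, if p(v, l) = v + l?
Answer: -637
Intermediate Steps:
p(v, l) = l + v
p(5, -9)*145 - 57 = (-9 + 5)*145 - 57 = -4*145 - 57 = -580 - 57 = -637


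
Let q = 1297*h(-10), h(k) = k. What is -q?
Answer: 12970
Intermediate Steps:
q = -12970 (q = 1297*(-10) = -12970)
-q = -1*(-12970) = 12970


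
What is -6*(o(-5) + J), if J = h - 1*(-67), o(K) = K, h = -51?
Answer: -66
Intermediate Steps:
J = 16 (J = -51 - 1*(-67) = -51 + 67 = 16)
-6*(o(-5) + J) = -6*(-5 + 16) = -6*11 = -66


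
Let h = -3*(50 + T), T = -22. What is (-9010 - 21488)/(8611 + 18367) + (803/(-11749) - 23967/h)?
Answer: 180113571775/633929044 ≈ 284.12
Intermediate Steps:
h = -84 (h = -3*(50 - 22) = -3*28 = -84)
(-9010 - 21488)/(8611 + 18367) + (803/(-11749) - 23967/h) = (-9010 - 21488)/(8611 + 18367) + (803/(-11749) - 23967/(-84)) = -30498/26978 + (803*(-1/11749) - 23967*(-1/84)) = -30498*1/26978 + (-803/11749 + 7989/28) = -15249/13489 + 93840277/328972 = 180113571775/633929044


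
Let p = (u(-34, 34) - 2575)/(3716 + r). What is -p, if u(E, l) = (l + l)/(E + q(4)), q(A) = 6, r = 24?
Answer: 9021/13090 ≈ 0.68915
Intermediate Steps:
u(E, l) = 2*l/(6 + E) (u(E, l) = (l + l)/(E + 6) = (2*l)/(6 + E) = 2*l/(6 + E))
p = -9021/13090 (p = (2*34/(6 - 34) - 2575)/(3716 + 24) = (2*34/(-28) - 2575)/3740 = (2*34*(-1/28) - 2575)*(1/3740) = (-17/7 - 2575)*(1/3740) = -18042/7*1/3740 = -9021/13090 ≈ -0.68915)
-p = -1*(-9021/13090) = 9021/13090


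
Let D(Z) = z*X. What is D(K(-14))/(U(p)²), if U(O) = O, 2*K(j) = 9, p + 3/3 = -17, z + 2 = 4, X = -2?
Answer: -1/81 ≈ -0.012346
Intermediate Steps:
z = 2 (z = -2 + 4 = 2)
p = -18 (p = -1 - 17 = -18)
K(j) = 9/2 (K(j) = (½)*9 = 9/2)
D(Z) = -4 (D(Z) = 2*(-2) = -4)
D(K(-14))/(U(p)²) = -4/((-18)²) = -4/324 = -4*1/324 = -1/81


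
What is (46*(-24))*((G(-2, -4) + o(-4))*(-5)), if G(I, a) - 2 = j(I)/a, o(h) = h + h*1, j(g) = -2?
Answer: -30360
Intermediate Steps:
o(h) = 2*h (o(h) = h + h = 2*h)
G(I, a) = 2 - 2/a
(46*(-24))*((G(-2, -4) + o(-4))*(-5)) = (46*(-24))*(((2 - 2/(-4)) + 2*(-4))*(-5)) = -1104*((2 - 2*(-¼)) - 8)*(-5) = -1104*((2 + ½) - 8)*(-5) = -1104*(5/2 - 8)*(-5) = -(-6072)*(-5) = -1104*55/2 = -30360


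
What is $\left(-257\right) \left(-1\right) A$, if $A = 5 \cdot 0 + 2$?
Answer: $514$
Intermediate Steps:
$A = 2$ ($A = 0 + 2 = 2$)
$\left(-257\right) \left(-1\right) A = \left(-257\right) \left(-1\right) 2 = 257 \cdot 2 = 514$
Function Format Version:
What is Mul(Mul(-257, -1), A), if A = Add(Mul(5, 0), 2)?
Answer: 514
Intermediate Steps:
A = 2 (A = Add(0, 2) = 2)
Mul(Mul(-257, -1), A) = Mul(Mul(-257, -1), 2) = Mul(257, 2) = 514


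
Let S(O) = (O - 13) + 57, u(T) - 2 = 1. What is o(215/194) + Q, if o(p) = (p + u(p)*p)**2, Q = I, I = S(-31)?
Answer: 307217/9409 ≈ 32.651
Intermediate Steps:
u(T) = 3 (u(T) = 2 + 1 = 3)
S(O) = 44 + O (S(O) = (-13 + O) + 57 = 44 + O)
I = 13 (I = 44 - 31 = 13)
Q = 13
o(p) = 16*p**2 (o(p) = (p + 3*p)**2 = (4*p)**2 = 16*p**2)
o(215/194) + Q = 16*(215/194)**2 + 13 = 16*(46225/37636) + 13 = 184900/9409 + 13 = 307217/9409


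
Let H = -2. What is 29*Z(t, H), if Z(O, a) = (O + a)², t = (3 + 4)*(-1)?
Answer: 2349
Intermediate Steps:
t = -7 (t = 7*(-1) = -7)
29*Z(t, H) = 29*(-7 - 2)² = 29*(-9)² = 29*81 = 2349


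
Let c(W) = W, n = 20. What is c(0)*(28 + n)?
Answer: 0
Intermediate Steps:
c(0)*(28 + n) = 0*(28 + 20) = 0*48 = 0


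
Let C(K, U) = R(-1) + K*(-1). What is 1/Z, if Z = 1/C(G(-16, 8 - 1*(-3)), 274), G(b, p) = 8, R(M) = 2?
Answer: -6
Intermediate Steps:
C(K, U) = 2 - K (C(K, U) = 2 + K*(-1) = 2 - K)
Z = -1/6 (Z = 1/(2 - 1*8) = 1/(2 - 8) = 1/(-6) = -1/6 ≈ -0.16667)
1/Z = 1/(-1/6) = -6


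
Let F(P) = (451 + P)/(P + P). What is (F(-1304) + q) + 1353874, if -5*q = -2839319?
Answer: 25059465177/13040 ≈ 1.9217e+6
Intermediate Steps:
q = 2839319/5 (q = -⅕*(-2839319) = 2839319/5 ≈ 5.6786e+5)
F(P) = (451 + P)/(2*P) (F(P) = (451 + P)/((2*P)) = (451 + P)*(1/(2*P)) = (451 + P)/(2*P))
(F(-1304) + q) + 1353874 = ((½)*(451 - 1304)/(-1304) + 2839319/5) + 1353874 = ((½)*(-1/1304)*(-853) + 2839319/5) + 1353874 = (853/2608 + 2839319/5) + 1353874 = 7404948217/13040 + 1353874 = 25059465177/13040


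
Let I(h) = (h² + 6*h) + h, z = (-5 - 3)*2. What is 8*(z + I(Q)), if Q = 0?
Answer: -128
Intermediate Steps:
z = -16 (z = -8*2 = -16)
I(h) = h² + 7*h
8*(z + I(Q)) = 8*(-16 + 0*(7 + 0)) = 8*(-16 + 0*7) = 8*(-16 + 0) = 8*(-16) = -128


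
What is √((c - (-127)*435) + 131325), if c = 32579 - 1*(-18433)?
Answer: 3*√26398 ≈ 487.42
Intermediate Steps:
c = 51012 (c = 32579 + 18433 = 51012)
√((c - (-127)*435) + 131325) = √((51012 - (-127)*435) + 131325) = √((51012 - 1*(-55245)) + 131325) = √((51012 + 55245) + 131325) = √(106257 + 131325) = √237582 = 3*√26398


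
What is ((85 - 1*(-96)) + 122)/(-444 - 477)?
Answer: -101/307 ≈ -0.32899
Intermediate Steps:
((85 - 1*(-96)) + 122)/(-444 - 477) = ((85 + 96) + 122)/(-921) = (181 + 122)*(-1/921) = 303*(-1/921) = -101/307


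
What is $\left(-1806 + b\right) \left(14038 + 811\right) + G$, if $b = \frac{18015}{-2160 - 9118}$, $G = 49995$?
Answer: $- \frac{302149102857}{11278} \approx -2.6791 \cdot 10^{7}$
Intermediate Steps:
$b = - \frac{18015}{11278}$ ($b = \frac{18015}{-2160 - 9118} = \frac{18015}{-11278} = 18015 \left(- \frac{1}{11278}\right) = - \frac{18015}{11278} \approx -1.5974$)
$\left(-1806 + b\right) \left(14038 + 811\right) + G = \left(-1806 - \frac{18015}{11278}\right) \left(14038 + 811\right) + 49995 = \left(- \frac{20386083}{11278}\right) 14849 + 49995 = - \frac{302712946467}{11278} + 49995 = - \frac{302149102857}{11278}$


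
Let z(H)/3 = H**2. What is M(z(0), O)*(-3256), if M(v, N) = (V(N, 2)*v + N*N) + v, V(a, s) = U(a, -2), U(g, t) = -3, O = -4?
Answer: -52096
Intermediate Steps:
V(a, s) = -3
z(H) = 3*H**2
M(v, N) = N**2 - 2*v (M(v, N) = (-3*v + N*N) + v = (-3*v + N**2) + v = (N**2 - 3*v) + v = N**2 - 2*v)
M(z(0), O)*(-3256) = ((-4)**2 - 6*0**2)*(-3256) = (16 - 6*0)*(-3256) = (16 - 2*0)*(-3256) = (16 + 0)*(-3256) = 16*(-3256) = -52096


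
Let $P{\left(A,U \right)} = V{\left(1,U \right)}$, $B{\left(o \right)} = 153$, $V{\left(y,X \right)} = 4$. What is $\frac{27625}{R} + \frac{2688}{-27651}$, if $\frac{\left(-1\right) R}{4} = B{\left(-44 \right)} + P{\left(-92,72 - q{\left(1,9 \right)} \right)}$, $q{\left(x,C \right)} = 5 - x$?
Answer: $- \frac{255182313}{5788276} \approx -44.086$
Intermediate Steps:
$P{\left(A,U \right)} = 4$
$R = -628$ ($R = - 4 \left(153 + 4\right) = \left(-4\right) 157 = -628$)
$\frac{27625}{R} + \frac{2688}{-27651} = \frac{27625}{-628} + \frac{2688}{-27651} = 27625 \left(- \frac{1}{628}\right) + 2688 \left(- \frac{1}{27651}\right) = - \frac{27625}{628} - \frac{896}{9217} = - \frac{255182313}{5788276}$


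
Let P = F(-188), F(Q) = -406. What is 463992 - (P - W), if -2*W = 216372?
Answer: 356212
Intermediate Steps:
W = -108186 (W = -½*216372 = -108186)
P = -406
463992 - (P - W) = 463992 - (-406 - 1*(-108186)) = 463992 - (-406 + 108186) = 463992 - 1*107780 = 463992 - 107780 = 356212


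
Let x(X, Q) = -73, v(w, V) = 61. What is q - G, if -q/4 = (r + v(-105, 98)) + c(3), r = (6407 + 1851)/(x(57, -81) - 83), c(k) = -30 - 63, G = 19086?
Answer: -731104/39 ≈ -18746.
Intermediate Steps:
c(k) = -93
r = -4129/78 (r = (6407 + 1851)/(-73 - 83) = 8258/(-156) = 8258*(-1/156) = -4129/78 ≈ -52.936)
q = 13250/39 (q = -4*((-4129/78 + 61) - 93) = -4*(629/78 - 93) = -4*(-6625/78) = 13250/39 ≈ 339.74)
q - G = 13250/39 - 1*19086 = 13250/39 - 19086 = -731104/39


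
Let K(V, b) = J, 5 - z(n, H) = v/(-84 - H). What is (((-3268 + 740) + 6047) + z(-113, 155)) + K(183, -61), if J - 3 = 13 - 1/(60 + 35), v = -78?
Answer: 80368051/22705 ≈ 3539.7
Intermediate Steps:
z(n, H) = 5 + 78/(-84 - H) (z(n, H) = 5 - (-78)/(-84 - H) = 5 + 78/(-84 - H))
J = 1519/95 (J = 3 + (13 - 1/(60 + 35)) = 3 + (13 - 1/95) = 3 + 1234/95 = 1519/95 ≈ 15.989)
K(V, b) = 1519/95
(((-3268 + 740) + 6047) + z(-113, 155)) + K(183, -61) = (((-3268 + 740) + 6047) + (342 + 5*155)/(84 + 155)) + 1519/95 = ((-2528 + 6047) + (342 + 775)/239) + 1519/95 = (3519 + (1/239)*1117) + 1519/95 = (3519 + 1117/239) + 1519/95 = 842158/239 + 1519/95 = 80368051/22705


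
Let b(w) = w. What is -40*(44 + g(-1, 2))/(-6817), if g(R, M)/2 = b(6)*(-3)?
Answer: 320/6817 ≈ 0.046941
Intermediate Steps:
g(R, M) = -36 (g(R, M) = 2*(6*(-3)) = 2*(-18) = -36)
-40*(44 + g(-1, 2))/(-6817) = -40*(44 - 36)/(-6817) = -40*8*(-1/6817) = -320*(-1/6817) = 320/6817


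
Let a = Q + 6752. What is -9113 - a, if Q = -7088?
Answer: -8777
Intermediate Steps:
a = -336 (a = -7088 + 6752 = -336)
-9113 - a = -9113 - 1*(-336) = -9113 + 336 = -8777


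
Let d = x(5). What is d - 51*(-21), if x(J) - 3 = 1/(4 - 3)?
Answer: 1075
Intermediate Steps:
x(J) = 4 (x(J) = 3 + 1/(4 - 3) = 3 + 1/1 = 3 + 1 = 4)
d = 4
d - 51*(-21) = 4 - 51*(-21) = 4 + 1071 = 1075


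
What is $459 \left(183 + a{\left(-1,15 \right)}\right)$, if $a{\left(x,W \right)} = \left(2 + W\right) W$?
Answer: $201042$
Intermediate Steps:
$a{\left(x,W \right)} = W \left(2 + W\right)$
$459 \left(183 + a{\left(-1,15 \right)}\right) = 459 \left(183 + 15 \left(2 + 15\right)\right) = 459 \left(183 + 15 \cdot 17\right) = 459 \left(183 + 255\right) = 459 \cdot 438 = 201042$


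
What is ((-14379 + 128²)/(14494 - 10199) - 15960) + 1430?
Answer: -12480869/859 ≈ -14530.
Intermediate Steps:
((-14379 + 128²)/(14494 - 10199) - 15960) + 1430 = ((-14379 + 16384)/4295 - 15960) + 1430 = (2005*(1/4295) - 15960) + 1430 = (401/859 - 15960) + 1430 = -13709239/859 + 1430 = -12480869/859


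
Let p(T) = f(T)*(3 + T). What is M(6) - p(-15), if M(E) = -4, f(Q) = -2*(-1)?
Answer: 20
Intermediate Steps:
f(Q) = 2
p(T) = 6 + 2*T (p(T) = 2*(3 + T) = 6 + 2*T)
M(6) - p(-15) = -4 - (6 + 2*(-15)) = -4 - (6 - 30) = -4 - 1*(-24) = -4 + 24 = 20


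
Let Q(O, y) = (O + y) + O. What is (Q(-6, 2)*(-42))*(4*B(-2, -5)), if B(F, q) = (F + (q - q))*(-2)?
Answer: 6720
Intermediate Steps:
B(F, q) = -2*F (B(F, q) = (F + 0)*(-2) = F*(-2) = -2*F)
Q(O, y) = y + 2*O
(Q(-6, 2)*(-42))*(4*B(-2, -5)) = ((2 + 2*(-6))*(-42))*(4*(-2*(-2))) = ((2 - 12)*(-42))*(4*4) = -10*(-42)*16 = 420*16 = 6720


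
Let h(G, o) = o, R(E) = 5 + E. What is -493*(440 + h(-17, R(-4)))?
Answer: -217413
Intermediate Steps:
-493*(440 + h(-17, R(-4))) = -493*(440 + (5 - 4)) = -493*(440 + 1) = -493*441 = -217413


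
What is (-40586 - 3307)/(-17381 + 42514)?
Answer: -43893/25133 ≈ -1.7464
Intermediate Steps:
(-40586 - 3307)/(-17381 + 42514) = -43893/25133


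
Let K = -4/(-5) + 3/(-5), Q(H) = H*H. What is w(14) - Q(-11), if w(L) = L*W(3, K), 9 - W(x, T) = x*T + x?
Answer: -227/5 ≈ -45.400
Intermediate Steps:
Q(H) = H**2
K = 1/5 (K = -4*(-1/5) + 3*(-1/5) = 4/5 - 3/5 = 1/5 ≈ 0.20000)
W(x, T) = 9 - x - T*x (W(x, T) = 9 - (x*T + x) = 9 - (T*x + x) = 9 - (x + T*x) = 9 + (-x - T*x) = 9 - x - T*x)
w(L) = 27*L/5 (w(L) = L*(9 - 1*3 - 1*1/5*3) = L*(9 - 3 - 3/5) = L*(27/5) = 27*L/5)
w(14) - Q(-11) = (27/5)*14 - 1*(-11)**2 = 378/5 - 1*121 = 378/5 - 121 = -227/5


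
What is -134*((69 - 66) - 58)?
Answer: 7370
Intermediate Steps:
-134*((69 - 66) - 58) = -134*(3 - 58) = -134*(-55) = 7370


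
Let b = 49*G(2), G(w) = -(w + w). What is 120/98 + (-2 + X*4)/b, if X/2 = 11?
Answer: 11/14 ≈ 0.78571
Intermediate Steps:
X = 22 (X = 2*11 = 22)
G(w) = -2*w
b = -196 (b = 49*(-2*2) = 49*(-4) = -196)
120/98 + (-2 + X*4)/b = 120/98 + (-2 + 22*4)/(-196) = 120*(1/98) + (-2 + 88)*(-1/196) = 60/49 + 86*(-1/196) = 60/49 - 43/98 = 11/14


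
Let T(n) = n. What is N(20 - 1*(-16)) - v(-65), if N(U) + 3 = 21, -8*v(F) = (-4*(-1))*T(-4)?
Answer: 16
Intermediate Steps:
v(F) = 2 (v(F) = -(-4*(-1))*(-4)/8 = -(-4)/2 = -⅛*(-16) = 2)
N(U) = 18 (N(U) = -3 + 21 = 18)
N(20 - 1*(-16)) - v(-65) = 18 - 1*2 = 18 - 2 = 16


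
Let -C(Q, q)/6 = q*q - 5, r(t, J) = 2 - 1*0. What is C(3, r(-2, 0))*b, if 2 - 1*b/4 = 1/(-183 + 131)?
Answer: 630/13 ≈ 48.462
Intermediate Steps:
r(t, J) = 2 (r(t, J) = 2 + 0 = 2)
b = 105/13 (b = 8 - 4/(-183 + 131) = 8 - 4/(-52) = 8 - 4*(-1/52) = 8 + 1/13 = 105/13 ≈ 8.0769)
C(Q, q) = 30 - 6*q² (C(Q, q) = -6*(q*q - 5) = -6*(q² - 5) = -6*(-5 + q²) = 30 - 6*q²)
C(3, r(-2, 0))*b = (30 - 6*2²)*(105/13) = (30 - 6*4)*(105/13) = (30 - 24)*(105/13) = 6*(105/13) = 630/13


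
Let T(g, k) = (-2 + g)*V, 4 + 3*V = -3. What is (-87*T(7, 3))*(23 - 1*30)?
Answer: -7105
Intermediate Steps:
V = -7/3 (V = -4/3 + (⅓)*(-3) = -4/3 - 1 = -7/3 ≈ -2.3333)
T(g, k) = 14/3 - 7*g/3 (T(g, k) = (-2 + g)*(-7/3) = 14/3 - 7*g/3)
(-87*T(7, 3))*(23 - 1*30) = (-87*(14/3 - 7/3*7))*(23 - 1*30) = (-87*(14/3 - 49/3))*(23 - 30) = -87*(-35/3)*(-7) = 1015*(-7) = -7105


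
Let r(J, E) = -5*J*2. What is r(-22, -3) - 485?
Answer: -265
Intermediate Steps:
r(J, E) = -10*J
r(-22, -3) - 485 = -10*(-22) - 485 = 220 - 485 = -265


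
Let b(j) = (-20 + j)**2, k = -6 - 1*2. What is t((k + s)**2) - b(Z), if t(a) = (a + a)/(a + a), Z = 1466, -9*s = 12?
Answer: -2090915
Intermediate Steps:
s = -4/3 (s = -1/9*12 = -4/3 ≈ -1.3333)
k = -8 (k = -6 - 2 = -8)
t(a) = 1 (t(a) = (2*a)/((2*a)) = (2*a)*(1/(2*a)) = 1)
t((k + s)**2) - b(Z) = 1 - (-20 + 1466)**2 = 1 - 1*1446**2 = 1 - 1*2090916 = 1 - 2090916 = -2090915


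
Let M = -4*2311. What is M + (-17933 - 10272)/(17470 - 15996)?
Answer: -13653861/1474 ≈ -9263.1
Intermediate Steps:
M = -9244
M + (-17933 - 10272)/(17470 - 15996) = -9244 + (-17933 - 10272)/(17470 - 15996) = -9244 - 28205/1474 = -13653861/1474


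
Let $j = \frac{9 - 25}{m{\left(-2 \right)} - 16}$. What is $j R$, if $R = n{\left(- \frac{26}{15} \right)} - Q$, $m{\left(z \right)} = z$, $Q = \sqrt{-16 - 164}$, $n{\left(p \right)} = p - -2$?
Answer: $\frac{32}{135} - \frac{16 i \sqrt{5}}{3} \approx 0.23704 - 11.926 i$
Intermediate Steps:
$n{\left(p \right)} = 2 + p$ ($n{\left(p \right)} = p + 2 = 2 + p$)
$Q = 6 i \sqrt{5}$ ($Q = \sqrt{-180} = 6 i \sqrt{5} \approx 13.416 i$)
$j = \frac{8}{9}$ ($j = \frac{9 - 25}{-2 - 16} = - \frac{16}{-18} = \left(-16\right) \left(- \frac{1}{18}\right) = \frac{8}{9} \approx 0.88889$)
$R = \frac{4}{15} - 6 i \sqrt{5}$ ($R = \left(2 - \frac{26}{15}\right) - 6 i \sqrt{5} = \frac{4}{15} - 6 i \sqrt{5} \approx 0.26667 - 13.416 i$)
$j R = \frac{8 \left(\frac{4}{15} - 6 i \sqrt{5}\right)}{9} = \frac{32}{135} - \frac{16 i \sqrt{5}}{3}$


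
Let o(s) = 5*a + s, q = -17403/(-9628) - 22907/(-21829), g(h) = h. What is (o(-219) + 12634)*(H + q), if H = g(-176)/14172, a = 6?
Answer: 317588421846515/8971457052 ≈ 35400.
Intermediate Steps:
q = 7234201/2532164 (q = -17403*(-1/9628) - 22907*(-1/21829) = 17403/9628 + 22907/21829 = 7234201/2532164 ≈ 2.8569)
o(s) = 30 + s (o(s) = 5*6 + s = 30 + s)
H = -44/3543 (H = -176/14172 = -176*1/14172 = -44/3543 ≈ -0.012419)
(o(-219) + 12634)*(H + q) = ((30 - 219) + 12634)*(-44/3543 + 7234201/2532164) = (-189 + 12634)*(25519358927/8971457052) = 12445*(25519358927/8971457052) = 317588421846515/8971457052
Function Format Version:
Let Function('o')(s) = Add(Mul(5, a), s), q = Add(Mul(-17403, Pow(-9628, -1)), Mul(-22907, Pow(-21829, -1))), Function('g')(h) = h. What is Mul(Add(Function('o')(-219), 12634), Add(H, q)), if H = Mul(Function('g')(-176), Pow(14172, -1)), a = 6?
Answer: Rational(317588421846515, 8971457052) ≈ 35400.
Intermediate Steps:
q = Rational(7234201, 2532164) (q = Add(Mul(-17403, Rational(-1, 9628)), Mul(-22907, Rational(-1, 21829))) = Add(Rational(17403, 9628), Rational(22907, 21829)) = Rational(7234201, 2532164) ≈ 2.8569)
Function('o')(s) = Add(30, s) (Function('o')(s) = Add(Mul(5, 6), s) = Add(30, s))
H = Rational(-44, 3543) (H = Mul(-176, Pow(14172, -1)) = Mul(-176, Rational(1, 14172)) = Rational(-44, 3543) ≈ -0.012419)
Mul(Add(Function('o')(-219), 12634), Add(H, q)) = Mul(Add(Add(30, -219), 12634), Add(Rational(-44, 3543), Rational(7234201, 2532164))) = Mul(Add(-189, 12634), Rational(25519358927, 8971457052)) = Mul(12445, Rational(25519358927, 8971457052)) = Rational(317588421846515, 8971457052)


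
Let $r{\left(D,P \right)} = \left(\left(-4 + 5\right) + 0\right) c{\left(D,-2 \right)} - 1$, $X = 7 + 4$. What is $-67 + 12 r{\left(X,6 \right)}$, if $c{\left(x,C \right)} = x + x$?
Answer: $185$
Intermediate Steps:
$c{\left(x,C \right)} = 2 x$
$X = 11$
$r{\left(D,P \right)} = -1 + 2 D$ ($r{\left(D,P \right)} = \left(\left(-4 + 5\right) + 0\right) 2 D - 1 = \left(1 + 0\right) 2 D - 1 = 1 \cdot 2 D - 1 = 2 D - 1 = -1 + 2 D$)
$-67 + 12 r{\left(X,6 \right)} = -67 + 12 \left(-1 + 2 \cdot 11\right) = -67 + 12 \left(-1 + 22\right) = -67 + 12 \cdot 21 = -67 + 252 = 185$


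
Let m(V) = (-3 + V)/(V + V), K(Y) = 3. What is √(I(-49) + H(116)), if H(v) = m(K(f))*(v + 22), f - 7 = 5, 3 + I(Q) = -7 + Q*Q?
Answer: √2391 ≈ 48.898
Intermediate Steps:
I(Q) = -10 + Q² (I(Q) = -3 + (-7 + Q*Q) = -3 + (-7 + Q²) = -10 + Q²)
f = 12 (f = 7 + 5 = 12)
m(V) = (-3 + V)/(2*V) (m(V) = (-3 + V)/((2*V)) = (-3 + V)*(1/(2*V)) = (-3 + V)/(2*V))
H(v) = 0 (H(v) = ((½)*(-3 + 3)/3)*(v + 22) = ((½)*(⅓)*0)*(22 + v) = 0*(22 + v) = 0)
√(I(-49) + H(116)) = √((-10 + (-49)²) + 0) = √((-10 + 2401) + 0) = √(2391 + 0) = √2391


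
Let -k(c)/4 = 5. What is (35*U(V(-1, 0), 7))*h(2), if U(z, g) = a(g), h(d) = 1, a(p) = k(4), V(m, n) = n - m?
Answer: -700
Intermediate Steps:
k(c) = -20 (k(c) = -4*5 = -20)
a(p) = -20
U(z, g) = -20
(35*U(V(-1, 0), 7))*h(2) = (35*(-20))*1 = -700*1 = -700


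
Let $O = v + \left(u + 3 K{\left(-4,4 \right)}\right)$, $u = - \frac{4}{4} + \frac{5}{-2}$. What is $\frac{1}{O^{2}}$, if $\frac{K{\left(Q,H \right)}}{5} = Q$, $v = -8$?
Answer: $\frac{4}{20449} \approx 0.00019561$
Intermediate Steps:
$K{\left(Q,H \right)} = 5 Q$
$u = - \frac{7}{2}$ ($u = \left(-4\right) \frac{1}{4} + 5 \left(- \frac{1}{2}\right) = -1 - \frac{5}{2} = - \frac{7}{2} \approx -3.5$)
$O = - \frac{143}{2}$ ($O = -8 + \left(- \frac{7}{2} + 3 \cdot 5 \left(-4\right)\right) = -8 + \left(- \frac{7}{2} + 3 \left(-20\right)\right) = -8 - \frac{127}{2} = - \frac{143}{2} \approx -71.5$)
$\frac{1}{O^{2}} = \frac{1}{\left(- \frac{143}{2}\right)^{2}} = \frac{1}{\frac{20449}{4}} = \frac{4}{20449}$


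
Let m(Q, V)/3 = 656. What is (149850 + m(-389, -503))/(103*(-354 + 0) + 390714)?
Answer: 25303/59042 ≈ 0.42856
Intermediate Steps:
m(Q, V) = 1968 (m(Q, V) = 3*656 = 1968)
(149850 + m(-389, -503))/(103*(-354 + 0) + 390714) = (149850 + 1968)/(103*(-354 + 0) + 390714) = 151818/(103*(-354) + 390714) = 151818/(-36462 + 390714) = 151818/354252 = 151818*(1/354252) = 25303/59042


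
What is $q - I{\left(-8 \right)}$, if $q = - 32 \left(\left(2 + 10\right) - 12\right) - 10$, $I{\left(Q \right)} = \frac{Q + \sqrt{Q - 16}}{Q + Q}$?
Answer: $- \frac{21}{2} + \frac{i \sqrt{6}}{8} \approx -10.5 + 0.30619 i$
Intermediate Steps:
$I{\left(Q \right)} = \frac{Q + \sqrt{-16 + Q}}{2 Q}$
$q = -10$ ($q = - 32 \left(12 - 12\right) - 10 = \left(-32\right) 0 - 10 = 0 - 10 = -10$)
$q - I{\left(-8 \right)} = -10 - \frac{-8 + \sqrt{-16 - 8}}{2 \left(-8\right)} = -10 - \frac{1}{2} \left(- \frac{1}{8}\right) \left(-8 + \sqrt{-24}\right) = -10 - \frac{1}{2} \left(- \frac{1}{8}\right) \left(-8 + 2 i \sqrt{6}\right) = -10 - \left(\frac{1}{2} - \frac{i \sqrt{6}}{8}\right) = - \frac{21}{2} + \frac{i \sqrt{6}}{8}$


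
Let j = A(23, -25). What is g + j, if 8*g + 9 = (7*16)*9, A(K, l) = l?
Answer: 799/8 ≈ 99.875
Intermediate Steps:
j = -25
g = 999/8 (g = -9/8 + ((7*16)*9)/8 = -9/8 + (112*9)/8 = -9/8 + (⅛)*1008 = -9/8 + 126 = 999/8 ≈ 124.88)
g + j = 999/8 - 25 = 799/8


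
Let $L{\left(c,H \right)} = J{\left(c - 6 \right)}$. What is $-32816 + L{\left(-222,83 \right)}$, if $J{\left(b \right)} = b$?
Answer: $-33044$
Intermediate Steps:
$L{\left(c,H \right)} = -6 + c$ ($L{\left(c,H \right)} = c - 6 = -6 + c$)
$-32816 + L{\left(-222,83 \right)} = -32816 - 228 = -33044$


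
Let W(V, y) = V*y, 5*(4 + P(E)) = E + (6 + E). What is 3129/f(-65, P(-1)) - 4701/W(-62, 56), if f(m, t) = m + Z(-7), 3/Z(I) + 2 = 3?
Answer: -170523/3472 ≈ -49.114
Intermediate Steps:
Z(I) = 3 (Z(I) = 3/(-2 + 3) = 3/1 = 3*1 = 3)
P(E) = -14/5 + 2*E/5 (P(E) = -4 + (E + (6 + E))/5 = -4 + (6 + 2*E)/5 = -4 + (6/5 + 2*E/5) = -14/5 + 2*E/5)
f(m, t) = 3 + m (f(m, t) = m + 3 = 3 + m)
3129/f(-65, P(-1)) - 4701/W(-62, 56) = 3129/(3 - 65) - 4701/((-62*56)) = 3129/(-62) - 4701/(-3472) = 3129*(-1/62) - 4701*(-1/3472) = -3129/62 + 4701/3472 = -170523/3472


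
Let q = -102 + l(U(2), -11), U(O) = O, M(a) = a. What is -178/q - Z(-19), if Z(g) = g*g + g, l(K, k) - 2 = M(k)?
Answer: -37784/111 ≈ -340.40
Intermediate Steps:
l(K, k) = 2 + k
q = -111 (q = -102 + (2 - 11) = -102 - 9 = -111)
Z(g) = g + g² (Z(g) = g² + g = g + g²)
-178/q - Z(-19) = -178/(-111) - (-19)*(1 - 19) = -178*(-1/111) - (-19)*(-18) = 178/111 - 1*342 = 178/111 - 342 = -37784/111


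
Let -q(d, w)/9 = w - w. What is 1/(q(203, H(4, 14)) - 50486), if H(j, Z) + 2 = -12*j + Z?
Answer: -1/50486 ≈ -1.9807e-5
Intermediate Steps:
H(j, Z) = -2 + Z - 12*j (H(j, Z) = -2 + (-12*j + Z) = -2 + (Z - 12*j) = -2 + Z - 12*j)
q(d, w) = 0 (q(d, w) = -9*(w - w) = -9*0 = 0)
1/(q(203, H(4, 14)) - 50486) = 1/(0 - 50486) = 1/(-50486) = -1/50486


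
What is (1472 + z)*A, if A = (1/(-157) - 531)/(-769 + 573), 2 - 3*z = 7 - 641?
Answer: 35097928/7693 ≈ 4562.3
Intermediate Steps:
z = 212 (z = ⅔ - (7 - 641)/3 = ⅔ - ⅓*(-634) = ⅔ + 634/3 = 212)
A = 20842/7693 (A = (-1/157 - 531)/(-196) = -83368/157*(-1/196) = 20842/7693 ≈ 2.7092)
(1472 + z)*A = (1472 + 212)*(20842/7693) = 1684*(20842/7693) = 35097928/7693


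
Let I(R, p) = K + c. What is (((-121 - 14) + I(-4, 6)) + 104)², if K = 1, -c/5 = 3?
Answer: 2025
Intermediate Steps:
c = -15 (c = -5*3 = -15)
I(R, p) = -14 (I(R, p) = 1 - 15 = -14)
(((-121 - 14) + I(-4, 6)) + 104)² = (((-121 - 14) - 14) + 104)² = ((-135 - 14) + 104)² = (-149 + 104)² = (-45)² = 2025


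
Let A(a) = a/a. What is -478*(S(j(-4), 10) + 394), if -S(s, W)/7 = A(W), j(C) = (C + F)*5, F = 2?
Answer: -184986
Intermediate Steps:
j(C) = 10 + 5*C (j(C) = (C + 2)*5 = (2 + C)*5 = 10 + 5*C)
A(a) = 1
S(s, W) = -7 (S(s, W) = -7*1 = -7)
-478*(S(j(-4), 10) + 394) = -478*(-7 + 394) = -478*387 = -184986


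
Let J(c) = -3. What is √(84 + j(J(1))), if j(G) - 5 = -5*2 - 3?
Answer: 2*√19 ≈ 8.7178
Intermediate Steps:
j(G) = -8 (j(G) = 5 + (-5*2 - 3) = 5 + (-10 - 3) = 5 - 13 = -8)
√(84 + j(J(1))) = √(84 - 8) = √76 = 2*√19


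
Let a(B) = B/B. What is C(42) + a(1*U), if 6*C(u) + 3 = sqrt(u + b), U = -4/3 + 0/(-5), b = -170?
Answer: 1/2 + 4*I*sqrt(2)/3 ≈ 0.5 + 1.8856*I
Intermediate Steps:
U = -4/3 (U = -4*1/3 + 0*(-1/5) = -4/3 + 0 = -4/3 ≈ -1.3333)
a(B) = 1
C(u) = -1/2 + sqrt(-170 + u)/6 (C(u) = -1/2 + sqrt(u - 170)/6 = -1/2 + sqrt(-170 + u)/6)
C(42) + a(1*U) = (-1/2 + sqrt(-170 + 42)/6) + 1 = (-1/2 + sqrt(-128)/6) + 1 = (-1/2 + (8*I*sqrt(2))/6) + 1 = (-1/2 + 4*I*sqrt(2)/3) + 1 = 1/2 + 4*I*sqrt(2)/3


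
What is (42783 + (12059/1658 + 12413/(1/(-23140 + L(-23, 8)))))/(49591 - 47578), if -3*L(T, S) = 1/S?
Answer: -5714022705821/40050648 ≈ -1.4267e+5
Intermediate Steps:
L(T, S) = -1/(3*S)
(42783 + (12059/1658 + 12413/(1/(-23140 + L(-23, 8)))))/(49591 - 47578) = (42783 + (12059/1658 + 12413/(1/(-23140 - ⅓/8))))/(49591 - 47578) = (42783 + (12059*(1/1658) + 12413/(1/(-23140 - ⅓*⅛))))/2013 = (42783 + (12059/1658 + 12413/(1/(-23140 - 1/24))))*(1/2013) = (42783 + (12059/1658 + 12413/(1/(-555361/24))))*(1/2013) = (42783 + (12059/1658 + 12413/(-24/555361)))*(1/2013) = (42783 + (12059/1658 + 12413*(-555361/24)))*(1/2013) = (42783 + (12059/1658 - 6893696093/24))*(1/2013) = (42783 - 5714873916389/19896)*(1/2013) = -5714022705821/19896*1/2013 = -5714022705821/40050648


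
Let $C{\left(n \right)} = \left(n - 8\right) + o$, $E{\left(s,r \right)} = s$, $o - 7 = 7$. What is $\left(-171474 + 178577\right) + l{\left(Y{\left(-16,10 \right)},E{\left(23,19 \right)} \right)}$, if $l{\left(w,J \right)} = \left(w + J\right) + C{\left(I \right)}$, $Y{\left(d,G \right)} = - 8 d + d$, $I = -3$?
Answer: $7241$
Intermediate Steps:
$o = 14$ ($o = 7 + 7 = 14$)
$Y{\left(d,G \right)} = - 7 d$
$C{\left(n \right)} = 6 + n$ ($C{\left(n \right)} = \left(n - 8\right) + 14 = \left(-8 + n\right) + 14 = 6 + n$)
$l{\left(w,J \right)} = 3 + J + w$ ($l{\left(w,J \right)} = \left(w + J\right) + \left(6 - 3\right) = \left(J + w\right) + 3 = 3 + J + w$)
$\left(-171474 + 178577\right) + l{\left(Y{\left(-16,10 \right)},E{\left(23,19 \right)} \right)} = \left(-171474 + 178577\right) + \left(3 + 23 - -112\right) = 7103 + \left(3 + 23 + 112\right) = 7103 + 138 = 7241$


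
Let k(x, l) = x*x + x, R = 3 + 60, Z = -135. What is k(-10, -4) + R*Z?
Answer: -8415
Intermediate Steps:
R = 63
k(x, l) = x + x² (k(x, l) = x² + x = x + x²)
k(-10, -4) + R*Z = -10*(1 - 10) + 63*(-135) = -10*(-9) - 8505 = 90 - 8505 = -8415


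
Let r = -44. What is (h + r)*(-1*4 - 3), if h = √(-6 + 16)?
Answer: 308 - 7*√10 ≈ 285.86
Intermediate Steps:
h = √10 ≈ 3.1623
(h + r)*(-1*4 - 3) = (√10 - 44)*(-1*4 - 3) = (-44 + √10)*(-4 - 3) = (-44 + √10)*(-7) = 308 - 7*√10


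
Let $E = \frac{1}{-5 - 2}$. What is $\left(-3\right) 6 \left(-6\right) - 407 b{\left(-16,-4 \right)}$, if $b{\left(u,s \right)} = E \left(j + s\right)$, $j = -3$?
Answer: $-299$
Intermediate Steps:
$E = - \frac{1}{7}$ ($E = \frac{1}{-7} = - \frac{1}{7} \approx -0.14286$)
$b{\left(u,s \right)} = \frac{3}{7} - \frac{s}{7}$ ($b{\left(u,s \right)} = - \frac{-3 + s}{7} = \frac{3}{7} - \frac{s}{7}$)
$\left(-3\right) 6 \left(-6\right) - 407 b{\left(-16,-4 \right)} = \left(-3\right) 6 \left(-6\right) - 407 \left(\frac{3}{7} - - \frac{4}{7}\right) = \left(-18\right) \left(-6\right) - 407 \left(\frac{3}{7} + \frac{4}{7}\right) = 108 - 407 = -299$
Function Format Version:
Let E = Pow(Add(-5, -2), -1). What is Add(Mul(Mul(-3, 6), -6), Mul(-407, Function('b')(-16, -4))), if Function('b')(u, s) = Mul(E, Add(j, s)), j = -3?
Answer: -299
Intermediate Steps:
E = Rational(-1, 7) (E = Pow(-7, -1) = Rational(-1, 7) ≈ -0.14286)
Function('b')(u, s) = Add(Rational(3, 7), Mul(Rational(-1, 7), s)) (Function('b')(u, s) = Mul(Rational(-1, 7), Add(-3, s)) = Add(Rational(3, 7), Mul(Rational(-1, 7), s)))
Add(Mul(Mul(-3, 6), -6), Mul(-407, Function('b')(-16, -4))) = Add(Mul(Mul(-3, 6), -6), Mul(-407, Add(Rational(3, 7), Mul(Rational(-1, 7), -4)))) = Add(Mul(-18, -6), Mul(-407, Add(Rational(3, 7), Rational(4, 7)))) = Add(108, Mul(-407, 1)) = Add(108, -407) = -299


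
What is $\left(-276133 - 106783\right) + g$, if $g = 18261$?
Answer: $-364655$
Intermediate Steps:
$\left(-276133 - 106783\right) + g = \left(-276133 - 106783\right) + 18261 = -382916 + 18261 = -364655$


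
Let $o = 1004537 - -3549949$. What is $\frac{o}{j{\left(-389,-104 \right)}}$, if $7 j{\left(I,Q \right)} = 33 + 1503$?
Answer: $\frac{5313567}{256} \approx 20756.0$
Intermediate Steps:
$j{\left(I,Q \right)} = \frac{1536}{7}$ ($j{\left(I,Q \right)} = \frac{33 + 1503}{7} = \frac{1}{7} \cdot 1536 = \frac{1536}{7}$)
$o = 4554486$ ($o = 1004537 + 3549949 = 4554486$)
$\frac{o}{j{\left(-389,-104 \right)}} = \frac{4554486}{\frac{1536}{7}} = 4554486 \cdot \frac{7}{1536} = \frac{5313567}{256}$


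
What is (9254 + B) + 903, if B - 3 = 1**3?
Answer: 10161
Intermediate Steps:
B = 4 (B = 3 + 1**3 = 3 + 1 = 4)
(9254 + B) + 903 = (9254 + 4) + 903 = 9258 + 903 = 10161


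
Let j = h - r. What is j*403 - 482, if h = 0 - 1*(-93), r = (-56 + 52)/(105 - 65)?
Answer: 370373/10 ≈ 37037.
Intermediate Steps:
r = -⅒ (r = -4/40 = -4*1/40 = -⅒ ≈ -0.10000)
h = 93 (h = 0 + 93 = 93)
j = 931/10 (j = 93 - 1*(-⅒) = 93 + ⅒ = 931/10 ≈ 93.100)
j*403 - 482 = (931/10)*403 - 482 = 375193/10 - 482 = 370373/10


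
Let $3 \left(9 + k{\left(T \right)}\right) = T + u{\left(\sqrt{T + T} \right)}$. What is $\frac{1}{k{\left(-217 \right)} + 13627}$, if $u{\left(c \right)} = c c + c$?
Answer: $- \frac{3 i}{\sqrt{434} - 40203 i} \approx 7.4621 \cdot 10^{-5} - 3.8668 \cdot 10^{-8} i$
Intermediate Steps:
$u{\left(c \right)} = c + c^{2}$ ($u{\left(c \right)} = c^{2} + c = c + c^{2}$)
$k{\left(T \right)} = -9 + \frac{T}{3} + \frac{\sqrt{2} \sqrt{T} \left(1 + \sqrt{2} \sqrt{T}\right)}{3}$ ($k{\left(T \right)} = -9 + \frac{T + \sqrt{T + T} \left(1 + \sqrt{T + T}\right)}{3} = -9 + \frac{T + \sqrt{2 T} \left(1 + \sqrt{2 T}\right)}{3} = -9 + \frac{T + \sqrt{2} \sqrt{T} \left(1 + \sqrt{2} \sqrt{T}\right)}{3} = -9 + \left(\frac{T}{3} + \frac{\sqrt{2} \sqrt{T} \left(1 + \sqrt{2} \sqrt{T}\right)}{3}\right) = -9 + \frac{T}{3} + \frac{\sqrt{2} \sqrt{T} \left(1 + \sqrt{2} \sqrt{T}\right)}{3}$)
$\frac{1}{k{\left(-217 \right)} + 13627} = \frac{1}{\left(-9 - 217 + \frac{\sqrt{2} \sqrt{-217}}{3}\right) + 13627} = \frac{1}{\left(-9 - 217 + \frac{\sqrt{2} i \sqrt{217}}{3}\right) + 13627} = \frac{1}{\left(-9 - 217 + \frac{i \sqrt{434}}{3}\right) + 13627} = \frac{1}{\left(-226 + \frac{i \sqrt{434}}{3}\right) + 13627} = \frac{1}{13401 + \frac{i \sqrt{434}}{3}}$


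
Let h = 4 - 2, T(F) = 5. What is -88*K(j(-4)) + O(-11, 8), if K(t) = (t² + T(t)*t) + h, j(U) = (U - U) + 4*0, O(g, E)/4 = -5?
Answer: -196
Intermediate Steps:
O(g, E) = -20 (O(g, E) = 4*(-5) = -20)
j(U) = 0 (j(U) = 0 + 0 = 0)
h = 2
K(t) = 2 + t² + 5*t (K(t) = (t² + 5*t) + 2 = 2 + t² + 5*t)
-88*K(j(-4)) + O(-11, 8) = -88*(2 + 0² + 5*0) - 20 = -88*(2 + 0 + 0) - 20 = -88*2 - 20 = -176 - 20 = -196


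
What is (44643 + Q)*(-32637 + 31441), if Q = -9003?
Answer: -42625440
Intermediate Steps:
(44643 + Q)*(-32637 + 31441) = (44643 - 9003)*(-32637 + 31441) = 35640*(-1196) = -42625440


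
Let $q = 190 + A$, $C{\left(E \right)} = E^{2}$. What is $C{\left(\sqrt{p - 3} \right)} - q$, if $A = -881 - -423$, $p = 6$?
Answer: $271$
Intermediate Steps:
$A = -458$ ($A = -881 + 423 = -458$)
$q = -268$ ($q = 190 - 458 = -268$)
$C{\left(\sqrt{p - 3} \right)} - q = \left(\sqrt{6 - 3}\right)^{2} - -268 = \left(\sqrt{3}\right)^{2} + 268 = 3 + 268 = 271$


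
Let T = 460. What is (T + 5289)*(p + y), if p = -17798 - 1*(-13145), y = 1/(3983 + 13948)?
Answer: -479655983558/17931 ≈ -2.6750e+7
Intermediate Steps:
y = 1/17931 ≈ 5.5769e-5
p = -4653 (p = -17798 + 13145 = -4653)
(T + 5289)*(p + y) = (460 + 5289)*(-4653 + 1/17931) = 5749*(-83432942/17931) = -479655983558/17931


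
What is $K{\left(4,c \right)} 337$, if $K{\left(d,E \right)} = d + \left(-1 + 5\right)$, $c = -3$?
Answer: $2696$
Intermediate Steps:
$K{\left(d,E \right)} = 4 + d$ ($K{\left(d,E \right)} = d + 4 = 4 + d$)
$K{\left(4,c \right)} 337 = \left(4 + 4\right) 337 = 8 \cdot 337 = 2696$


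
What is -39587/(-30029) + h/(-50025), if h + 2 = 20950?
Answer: 1351292183/1502200725 ≈ 0.89954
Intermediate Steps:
h = 20948 (h = -2 + 20950 = 20948)
-39587/(-30029) + h/(-50025) = -39587/(-30029) + 20948/(-50025) = -39587*(-1/30029) + 20948*(-1/50025) = 39587/30029 - 20948/50025 = 1351292183/1502200725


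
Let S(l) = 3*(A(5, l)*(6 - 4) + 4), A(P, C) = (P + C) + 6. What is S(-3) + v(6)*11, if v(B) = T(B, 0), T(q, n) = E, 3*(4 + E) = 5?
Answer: 103/3 ≈ 34.333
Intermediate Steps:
E = -7/3 (E = -4 + (⅓)*5 = -4 + 5/3 = -7/3 ≈ -2.3333)
T(q, n) = -7/3
v(B) = -7/3
A(P, C) = 6 + C + P (A(P, C) = (C + P) + 6 = 6 + C + P)
S(l) = 78 + 6*l (S(l) = 3*((6 + l + 5)*(6 - 4) + 4) = 3*((11 + l)*2 + 4) = 3*((22 + 2*l) + 4) = 3*(26 + 2*l) = 78 + 6*l)
S(-3) + v(6)*11 = (78 + 6*(-3)) - 7/3*11 = (78 - 18) - 77/3 = 60 - 77/3 = 103/3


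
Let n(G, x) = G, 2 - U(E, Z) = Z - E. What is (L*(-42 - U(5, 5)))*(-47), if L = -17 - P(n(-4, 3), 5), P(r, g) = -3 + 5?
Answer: -39292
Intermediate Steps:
U(E, Z) = 2 + E - Z (U(E, Z) = 2 - (Z - E) = 2 + (E - Z) = 2 + E - Z)
P(r, g) = 2
L = -19 (L = -17 - 1*2 = -17 - 2 = -19)
(L*(-42 - U(5, 5)))*(-47) = -19*(-42 - (2 + 5 - 1*5))*(-47) = -19*(-42 - (2 + 5 - 5))*(-47) = -19*(-42 - 1*2)*(-47) = -19*(-42 - 2)*(-47) = -19*(-44)*(-47) = 836*(-47) = -39292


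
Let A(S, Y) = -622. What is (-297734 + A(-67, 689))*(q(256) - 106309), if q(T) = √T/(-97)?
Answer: 3076643790084/97 ≈ 3.1718e+10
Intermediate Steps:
q(T) = -√T/97
(-297734 + A(-67, 689))*(q(256) - 106309) = (-297734 - 622)*(-√256/97 - 106309) = -298356*(-1/97*16 - 106309) = -298356*(-16/97 - 106309) = -298356*(-10311989/97) = 3076643790084/97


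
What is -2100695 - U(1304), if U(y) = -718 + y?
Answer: -2101281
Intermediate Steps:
-2100695 - U(1304) = -2100695 - (-718 + 1304) = -2100695 - 1*586 = -2100695 - 586 = -2101281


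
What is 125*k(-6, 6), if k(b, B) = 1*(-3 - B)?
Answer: -1125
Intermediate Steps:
k(b, B) = -3 - B
125*k(-6, 6) = 125*(-3 - 1*6) = 125*(-3 - 6) = 125*(-9) = -1125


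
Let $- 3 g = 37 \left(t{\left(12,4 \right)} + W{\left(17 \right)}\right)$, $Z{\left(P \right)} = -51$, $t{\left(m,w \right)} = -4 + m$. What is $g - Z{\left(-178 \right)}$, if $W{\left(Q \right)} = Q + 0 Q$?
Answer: $- \frac{772}{3} \approx -257.33$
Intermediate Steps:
$W{\left(Q \right)} = Q$ ($W{\left(Q \right)} = Q + 0 = Q$)
$g = - \frac{925}{3}$ ($g = - \frac{37 \left(\left(-4 + 12\right) + 17\right)}{3} = - \frac{37 \left(8 + 17\right)}{3} = - \frac{37 \cdot 25}{3} = \left(- \frac{1}{3}\right) 925 = - \frac{925}{3} \approx -308.33$)
$g - Z{\left(-178 \right)} = - \frac{925}{3} - -51 = - \frac{925}{3} + 51 = - \frac{772}{3}$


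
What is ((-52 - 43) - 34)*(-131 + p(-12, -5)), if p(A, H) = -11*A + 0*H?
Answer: -129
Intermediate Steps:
p(A, H) = -11*A (p(A, H) = -11*A + 0 = -11*A)
((-52 - 43) - 34)*(-131 + p(-12, -5)) = ((-52 - 43) - 34)*(-131 - 11*(-12)) = (-95 - 34)*(-131 + 132) = -129*1 = -129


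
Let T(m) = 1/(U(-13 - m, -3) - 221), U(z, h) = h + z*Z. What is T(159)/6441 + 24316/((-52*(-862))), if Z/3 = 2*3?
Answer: 64997027137/119815224360 ≈ 0.54248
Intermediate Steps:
Z = 18 (Z = 3*(2*3) = 3*6 = 18)
U(z, h) = h + 18*z (U(z, h) = h + z*18 = h + 18*z)
T(m) = 1/(-458 - 18*m) (T(m) = 1/((-3 + 18*(-13 - m)) - 221) = 1/((-3 + (-234 - 18*m)) - 221) = 1/((-237 - 18*m) - 221) = 1/(-458 - 18*m))
T(159)/6441 + 24316/((-52*(-862))) = -1/(458 + 18*159)/6441 + 24316/((-52*(-862))) = -1/(458 + 2862)*(1/6441) + 24316/44824 = -1/3320*(1/6441) + 24316*(1/44824) = -1*1/3320*(1/6441) + 6079/11206 = -1/3320*1/6441 + 6079/11206 = -1/21384120 + 6079/11206 = 64997027137/119815224360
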